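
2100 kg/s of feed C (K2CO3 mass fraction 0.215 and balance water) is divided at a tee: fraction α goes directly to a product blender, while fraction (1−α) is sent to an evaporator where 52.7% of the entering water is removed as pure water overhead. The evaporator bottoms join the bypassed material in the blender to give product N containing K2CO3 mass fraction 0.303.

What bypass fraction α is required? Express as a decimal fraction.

All 2100×0.215 = 451.5 kg/s of K2CO3 reaches N, so N = 451.5/0.303 = 1490.1 kg/s and vapour = 609.9 kg/s.
The evaporator receives (1−α)·2100 of feed at 0.785 water and removes 0.527 of that water:
0.527×0.785×(1−α)×2100 = 609.9
(1−α) = 609.9/868.76 = 0.7020;  α = 0.2980.

0.298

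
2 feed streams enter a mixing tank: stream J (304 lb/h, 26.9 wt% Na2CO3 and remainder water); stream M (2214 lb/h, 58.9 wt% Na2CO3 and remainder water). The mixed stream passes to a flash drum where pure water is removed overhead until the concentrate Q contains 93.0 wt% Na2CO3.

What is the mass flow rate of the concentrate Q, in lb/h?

Na2CO3 entering = 304×0.269 + 2214×0.589 = 1385.8 lb/h.
All Na2CO3 reports to Q, so Q = 1385.8/0.930 = 1490.1 lb/h.

1490 lb/h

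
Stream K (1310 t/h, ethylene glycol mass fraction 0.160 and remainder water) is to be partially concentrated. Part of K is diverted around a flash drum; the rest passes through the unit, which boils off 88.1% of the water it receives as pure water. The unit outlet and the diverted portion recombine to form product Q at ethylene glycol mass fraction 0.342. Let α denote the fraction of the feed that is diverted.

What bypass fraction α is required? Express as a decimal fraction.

All 1310×0.160 = 209.6 t/h of ethylene glycol reaches Q, so Q = 209.6/0.342 = 612.87 t/h and vapour = 697.13 t/h.
The evaporator receives (1−α)·1310 of feed at 0.840 water and removes 0.881 of that water:
0.881×0.840×(1−α)×1310 = 697.13
(1−α) = 697.13/969.45 = 0.7191;  α = 0.2809.

0.281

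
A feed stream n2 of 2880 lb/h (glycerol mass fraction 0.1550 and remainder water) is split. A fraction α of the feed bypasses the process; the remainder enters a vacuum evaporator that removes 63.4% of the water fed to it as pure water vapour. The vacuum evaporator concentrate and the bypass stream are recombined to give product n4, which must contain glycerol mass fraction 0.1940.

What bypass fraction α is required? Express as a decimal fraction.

All 2880×0.155 = 446.4 lb/h of glycerol reaches n4, so n4 = 446.4/0.194 = 2301 lb/h and vapour = 578.97 lb/h.
The evaporator receives (1−α)·2880 of feed at 0.845 water and removes 0.634 of that water:
0.634×0.845×(1−α)×2880 = 578.97
(1−α) = 578.97/1542.9 = 0.3752;  α = 0.6248.

0.625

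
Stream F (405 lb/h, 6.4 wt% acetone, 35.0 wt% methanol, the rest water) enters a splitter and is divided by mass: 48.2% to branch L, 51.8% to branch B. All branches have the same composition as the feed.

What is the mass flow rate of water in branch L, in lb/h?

Branch L total = 0.482×405 = 195.21 lb/h.
water in L = 0.586×195.21 = 114.39 lb/h.

114.4 lb/h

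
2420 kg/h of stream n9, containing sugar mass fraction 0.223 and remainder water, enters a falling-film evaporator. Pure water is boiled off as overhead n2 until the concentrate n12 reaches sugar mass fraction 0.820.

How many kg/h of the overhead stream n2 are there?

1762 kg/h

sugar is conserved: 2420×0.223 = 539.66 kg/h all reports to the concentrate.
Concentrate = 539.66/(target fraction) = 658.12 kg/h.
Overhead = 2420 − 658.12 = 1761.9 kg/h.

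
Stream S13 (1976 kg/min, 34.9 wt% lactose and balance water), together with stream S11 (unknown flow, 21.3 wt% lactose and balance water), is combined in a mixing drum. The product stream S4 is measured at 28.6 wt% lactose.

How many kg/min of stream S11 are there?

1705 kg/min

Let S11 be the unknown flow. Total out = 1976 + S11.
lactose balance: 689.62 + 0.213·S11 = 0.286·(1976 + S11)
(0.213 − 0.286)·S11 = 0.286×1976 − 689.62 = -124.49
S11 = -124.49 / -0.073 = 1705.3 kg/min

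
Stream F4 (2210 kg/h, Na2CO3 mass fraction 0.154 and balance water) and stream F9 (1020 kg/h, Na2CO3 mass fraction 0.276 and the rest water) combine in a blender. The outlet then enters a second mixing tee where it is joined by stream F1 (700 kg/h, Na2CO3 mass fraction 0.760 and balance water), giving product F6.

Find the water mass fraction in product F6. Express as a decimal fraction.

Overall, product flow = 3930 kg/h.
water in = 2210×0.846 + 1020×0.724 + 700×0.240 = 2776.1 kg/h.
water fraction in F6 = 0.706.

0.706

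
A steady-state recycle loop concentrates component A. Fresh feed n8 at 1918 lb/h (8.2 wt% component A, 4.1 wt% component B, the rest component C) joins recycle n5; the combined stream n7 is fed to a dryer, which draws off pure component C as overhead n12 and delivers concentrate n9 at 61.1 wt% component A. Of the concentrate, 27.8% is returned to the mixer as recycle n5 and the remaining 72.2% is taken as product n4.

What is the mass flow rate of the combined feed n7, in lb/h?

Overall component A balance (none leaves overhead): component A in fresh feed = component A in product, i.e. 1918×0.082 = (1−0.278)·n9·0.611.
n9 = 157.28/(0.611×0.722) = 356.52 lb/h.
Recycle n5 = 0.278×356.52 = 99.113 lb/h.
Combined feed n7 = 1918 + 99.113 = 2017.1 lb/h.

2017 lb/h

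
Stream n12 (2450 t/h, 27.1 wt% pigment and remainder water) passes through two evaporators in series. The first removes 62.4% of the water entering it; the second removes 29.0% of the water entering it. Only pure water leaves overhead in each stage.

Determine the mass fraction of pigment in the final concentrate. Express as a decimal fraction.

0.5820

water in feed = 2450×0.729 = 1786 t/h.
After stage 1: water left = (1−0.624)×1786 = 671.55; stream total = 1335.5 t/h.
After stage 2: water left = (1−0.290)×671.55 = 476.8; final concentrate = 1140.8 t/h.
pigment fraction = 663.95/1140.8 = 0.5820.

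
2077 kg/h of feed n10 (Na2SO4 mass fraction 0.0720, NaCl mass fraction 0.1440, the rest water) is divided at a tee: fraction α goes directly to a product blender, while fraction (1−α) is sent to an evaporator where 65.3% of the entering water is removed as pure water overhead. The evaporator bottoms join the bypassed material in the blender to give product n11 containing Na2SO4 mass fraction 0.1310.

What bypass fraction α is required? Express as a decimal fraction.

0.120

All 2077×0.072 = 149.54 kg/h of Na2SO4 reaches n11, so n11 = 149.54/0.131 = 1141.6 kg/h and vapour = 935.44 kg/h.
The evaporator receives (1−α)·2077 of feed at 0.784 water and removes 0.653 of that water:
0.653×0.784×(1−α)×2077 = 935.44
(1−α) = 935.44/1063.3 = 0.8797;  α = 0.1203.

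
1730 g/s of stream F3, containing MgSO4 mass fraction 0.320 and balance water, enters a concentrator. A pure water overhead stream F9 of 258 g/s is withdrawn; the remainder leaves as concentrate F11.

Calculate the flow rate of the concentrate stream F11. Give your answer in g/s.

1472 g/s

Concentrate = 1730 − 258 = 1472 g/s.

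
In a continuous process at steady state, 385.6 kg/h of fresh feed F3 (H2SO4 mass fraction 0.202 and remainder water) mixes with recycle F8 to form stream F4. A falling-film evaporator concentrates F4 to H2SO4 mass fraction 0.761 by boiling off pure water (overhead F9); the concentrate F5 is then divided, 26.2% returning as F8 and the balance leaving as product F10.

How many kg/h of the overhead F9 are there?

283.2 kg/h

Overall H2SO4 balance (none leaves overhead): H2SO4 in fresh feed = H2SO4 in product, i.e. 385.6×0.202 = (1−0.262)·F5·0.761.
F5 = 77.891/(0.761×0.738) = 138.69 kg/h.
Recycle F8 = 0.262×138.69 = 36.337 kg/h.
Combined feed F4 = 385.6 + 36.337 = 421.94 kg/h.
Overhead F9 = F4 − F5 = 421.94 − 138.69 = 283.25 kg/h.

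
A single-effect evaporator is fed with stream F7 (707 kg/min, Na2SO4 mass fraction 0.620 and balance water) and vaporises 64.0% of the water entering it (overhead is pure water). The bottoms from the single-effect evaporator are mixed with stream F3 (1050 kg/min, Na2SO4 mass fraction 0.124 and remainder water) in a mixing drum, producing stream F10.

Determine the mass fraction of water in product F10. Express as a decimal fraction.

Vapour removed = 0.640×0.380×707 = 171.94 kg/min; concentrate = 535.06 kg/min.
water reaching the mixer = 96.718 (from concentrate) + 1050×0.876 = 1016.5 kg/min.
Product flow = 535.06 + 1050 = 1585.1 kg/min; water fraction = 0.641.

0.641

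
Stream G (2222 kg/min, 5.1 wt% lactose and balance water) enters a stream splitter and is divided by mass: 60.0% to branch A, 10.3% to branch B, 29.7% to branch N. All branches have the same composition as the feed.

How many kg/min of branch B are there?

Branch B flow = 0.103×2222 = 228.87 kg/min.

228.9 kg/min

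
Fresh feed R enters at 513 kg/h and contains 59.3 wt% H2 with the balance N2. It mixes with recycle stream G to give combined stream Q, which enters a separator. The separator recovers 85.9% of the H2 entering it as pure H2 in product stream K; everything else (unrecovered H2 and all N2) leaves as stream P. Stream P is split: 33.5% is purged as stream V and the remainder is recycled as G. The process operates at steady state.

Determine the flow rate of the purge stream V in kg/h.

224.6 kg/h

N2 enters only via R and leaves only via the purge: 513×0.407 = 0.335×(N2 in P), and the separator passes all N2, so N2 in Q = N2 in P = 623.26 kg/h.
H2 in Q: m_A = 513×0.593 + (1−0.335)·(1−0.859)·m_A, so m_A = 304.21/0.9062 = 335.68 kg/h.
P = (1−0.859)×335.68 + 623.26 = 670.59 kg/h.
Purge V = 0.335×670.59 = 224.65 kg/h.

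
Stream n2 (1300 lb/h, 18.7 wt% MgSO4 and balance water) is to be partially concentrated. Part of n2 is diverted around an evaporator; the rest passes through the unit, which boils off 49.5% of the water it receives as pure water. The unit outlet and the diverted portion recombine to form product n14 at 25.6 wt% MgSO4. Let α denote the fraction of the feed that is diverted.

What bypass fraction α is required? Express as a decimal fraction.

0.330

All 1300×0.187 = 243.1 lb/h of MgSO4 reaches n14, so n14 = 243.1/0.256 = 949.61 lb/h and vapour = 350.39 lb/h.
The evaporator receives (1−α)·1300 of feed at 0.813 water and removes 0.495 of that water:
0.495×0.813×(1−α)×1300 = 350.39
(1−α) = 350.39/523.17 = 0.6698;  α = 0.3302.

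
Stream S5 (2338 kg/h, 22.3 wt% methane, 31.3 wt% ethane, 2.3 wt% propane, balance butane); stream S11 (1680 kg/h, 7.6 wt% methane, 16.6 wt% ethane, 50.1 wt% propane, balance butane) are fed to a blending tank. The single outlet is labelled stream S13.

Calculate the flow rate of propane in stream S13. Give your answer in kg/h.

895.5 kg/h

propane out = propane in = 2338×0.023 + 1680×0.501 = 895.45 kg/h.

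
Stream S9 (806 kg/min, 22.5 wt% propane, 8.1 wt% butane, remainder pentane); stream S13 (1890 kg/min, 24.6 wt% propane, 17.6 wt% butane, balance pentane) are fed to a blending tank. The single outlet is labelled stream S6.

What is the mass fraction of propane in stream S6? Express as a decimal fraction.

Total flow out = 806 + 1890 = 2696 kg/min.
propane in = 806×0.225 + 1890×0.246 = 646.29 kg/min.
propane mass fraction in S6 = 646.29/2696 = 0.240.

0.240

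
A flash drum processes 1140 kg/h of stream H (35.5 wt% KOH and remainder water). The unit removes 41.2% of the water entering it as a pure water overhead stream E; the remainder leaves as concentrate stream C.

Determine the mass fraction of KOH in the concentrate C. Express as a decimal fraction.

0.4835

KOH is not removed: 1140×0.355 = 404.7 kg/h of KOH enters C.
water entering = 1140×0.645 = 735.3 kg/h; overhead removed = 0.412×735.3 = 302.94 kg/h.
Concentrate = 1140 − 302.94 = 837.06 kg/h.
Mass fraction = 404.7/837.06 = 0.4835.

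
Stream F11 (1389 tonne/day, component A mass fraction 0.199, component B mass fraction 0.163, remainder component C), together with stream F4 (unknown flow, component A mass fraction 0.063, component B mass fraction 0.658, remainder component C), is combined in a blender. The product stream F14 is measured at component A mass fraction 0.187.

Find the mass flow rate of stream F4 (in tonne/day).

134.4 tonne/day

Let F4 be the unknown flow. Total out = 1389 + F4.
component A balance: 276.41 + 0.063·F4 = 0.187·(1389 + F4)
(0.063 − 0.187)·F4 = 0.187×1389 − 276.41 = -16.668
F4 = -16.668 / -0.124 = 134.42 tonne/day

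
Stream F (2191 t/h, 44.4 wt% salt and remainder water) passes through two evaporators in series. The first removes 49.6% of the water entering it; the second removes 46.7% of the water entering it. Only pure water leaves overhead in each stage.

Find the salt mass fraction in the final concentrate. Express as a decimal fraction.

water in feed = 2191×0.556 = 1218.2 t/h.
After stage 1: water left = (1−0.496)×1218.2 = 613.97; stream total = 1586.8 t/h.
After stage 2: water left = (1−0.467)×613.97 = 327.25; final concentrate = 1300.1 t/h.
salt fraction = 972.8/1300.1 = 0.748.

0.748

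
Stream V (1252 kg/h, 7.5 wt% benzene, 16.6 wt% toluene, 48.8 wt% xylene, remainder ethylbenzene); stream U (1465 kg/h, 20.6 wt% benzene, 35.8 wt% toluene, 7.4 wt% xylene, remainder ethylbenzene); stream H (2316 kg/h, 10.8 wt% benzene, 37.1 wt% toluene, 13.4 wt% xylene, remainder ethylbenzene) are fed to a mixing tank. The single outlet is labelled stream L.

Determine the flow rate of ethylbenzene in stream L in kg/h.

ethylbenzene out = ethylbenzene in = 1252×0.271 + 1465×0.362 + 2316×0.387 = 1765.9 kg/h.

1766 kg/h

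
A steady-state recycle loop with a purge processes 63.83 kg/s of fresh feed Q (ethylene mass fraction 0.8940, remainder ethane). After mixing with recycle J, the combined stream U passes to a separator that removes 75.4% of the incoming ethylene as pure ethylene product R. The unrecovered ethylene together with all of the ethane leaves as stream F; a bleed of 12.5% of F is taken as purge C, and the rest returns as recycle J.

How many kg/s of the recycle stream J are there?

ethane enters only via Q and leaves only via the purge: 63.83×0.106 = 0.125×(ethane in F), and the separator passes all ethane, so ethane in U = ethane in F = 54.128 kg/s.
ethylene in U: m_A = 63.83×0.894 + (1−0.125)·(1−0.754)·m_A, so m_A = 57.064/0.7848 = 72.716 kg/s.
F = (1−0.754)×72.716 + 54.128 = 72.016 kg/s.
Recycle J = (1−0.125)×72.016 = 63.014 kg/s.

63.01 kg/s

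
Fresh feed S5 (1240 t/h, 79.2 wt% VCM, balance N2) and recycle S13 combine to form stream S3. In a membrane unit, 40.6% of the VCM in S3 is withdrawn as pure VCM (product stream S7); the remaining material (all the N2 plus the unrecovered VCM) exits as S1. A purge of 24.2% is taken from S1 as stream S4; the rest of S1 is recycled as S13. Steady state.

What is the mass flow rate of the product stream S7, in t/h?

VCM in S3: m_A = 1240×0.792 + (1−0.242)·(1−0.406)·m_A, so m_A = 982.08/0.5497 = 1786.4 t/h.
Product S7 = 0.406×1786.4 = 725.29 t/h.

725.3 t/h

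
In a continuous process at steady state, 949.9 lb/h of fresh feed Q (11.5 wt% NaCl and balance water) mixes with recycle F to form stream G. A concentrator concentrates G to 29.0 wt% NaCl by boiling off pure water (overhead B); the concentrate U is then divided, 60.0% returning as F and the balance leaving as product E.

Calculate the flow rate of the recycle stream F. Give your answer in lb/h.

Overall NaCl balance (none leaves overhead): NaCl in fresh feed = NaCl in product, i.e. 949.9×0.115 = (1−0.600)·U·0.290.
U = 109.24/(0.290×0.400) = 941.71 lb/h.
Recycle F = 0.600×941.71 = 565.03 lb/h.

565 lb/h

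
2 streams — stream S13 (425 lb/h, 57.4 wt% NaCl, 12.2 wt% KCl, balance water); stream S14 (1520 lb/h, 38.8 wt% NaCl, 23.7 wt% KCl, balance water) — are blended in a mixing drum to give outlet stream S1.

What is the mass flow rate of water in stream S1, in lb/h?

699.2 lb/h

water out = water in = 425×0.304 + 1520×0.375 = 699.2 lb/h.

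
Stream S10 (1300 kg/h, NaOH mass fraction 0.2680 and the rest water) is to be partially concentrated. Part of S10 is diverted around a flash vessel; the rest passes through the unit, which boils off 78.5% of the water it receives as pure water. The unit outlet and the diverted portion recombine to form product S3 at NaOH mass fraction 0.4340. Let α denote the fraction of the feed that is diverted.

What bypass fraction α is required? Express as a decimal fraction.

0.334

All 1300×0.268 = 348.4 kg/h of NaOH reaches S3, so S3 = 348.4/0.434 = 802.76 kg/h and vapour = 497.24 kg/h.
The evaporator receives (1−α)·1300 of feed at 0.732 water and removes 0.785 of that water:
0.785×0.732×(1−α)×1300 = 497.24
(1−α) = 497.24/747.01 = 0.6656;  α = 0.3344.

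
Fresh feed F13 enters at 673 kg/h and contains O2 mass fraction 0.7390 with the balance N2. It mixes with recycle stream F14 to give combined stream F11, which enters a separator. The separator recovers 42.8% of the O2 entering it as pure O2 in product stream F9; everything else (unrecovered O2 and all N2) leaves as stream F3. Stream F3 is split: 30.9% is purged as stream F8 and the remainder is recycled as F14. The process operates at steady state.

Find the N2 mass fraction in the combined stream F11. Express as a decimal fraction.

N2 enters only via F13 and leaves only via the purge: 673×0.261 = 0.309×(N2 in F3), and the separator passes all N2, so N2 in F11 = N2 in F3 = 568.46 kg/h.
O2 in F11: m_A = 673×0.739 + (1−0.309)·(1−0.428)·m_A, so m_A = 497.35/0.6047 = 822.4 kg/h.
F11 = 822.4 + 568.46 = 1390.9 kg/h.
N2 fraction in F11 = 568.46/1390.9 = 0.4087.

0.4087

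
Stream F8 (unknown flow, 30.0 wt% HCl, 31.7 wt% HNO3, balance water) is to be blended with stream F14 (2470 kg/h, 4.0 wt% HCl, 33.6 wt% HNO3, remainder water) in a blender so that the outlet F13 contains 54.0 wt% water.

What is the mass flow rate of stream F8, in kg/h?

1322 kg/h

Let F8 be the unknown flow. Total out = 2470 + F8.
water balance: 1541.3 + 0.383·F8 = 0.540·(2470 + F8)
(0.383 − 0.540)·F8 = 0.540×2470 − 1541.3 = -207.48
F8 = -207.48 / -0.157 = 1321.5 kg/h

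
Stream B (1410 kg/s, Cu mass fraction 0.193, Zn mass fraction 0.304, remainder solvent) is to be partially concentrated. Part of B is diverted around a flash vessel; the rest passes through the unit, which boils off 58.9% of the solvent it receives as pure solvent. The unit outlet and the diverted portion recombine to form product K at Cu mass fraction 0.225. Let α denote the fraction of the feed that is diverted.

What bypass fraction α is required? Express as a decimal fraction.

All 1410×0.193 = 272.13 kg/s of Cu reaches K, so K = 272.13/0.225 = 1209.5 kg/s and vapour = 200.53 kg/s.
The evaporator receives (1−α)·1410 of feed at 0.503 solvent and removes 0.589 of that solvent:
0.589×0.503×(1−α)×1410 = 200.53
(1−α) = 200.53/417.74 = 0.4800;  α = 0.5200.

0.520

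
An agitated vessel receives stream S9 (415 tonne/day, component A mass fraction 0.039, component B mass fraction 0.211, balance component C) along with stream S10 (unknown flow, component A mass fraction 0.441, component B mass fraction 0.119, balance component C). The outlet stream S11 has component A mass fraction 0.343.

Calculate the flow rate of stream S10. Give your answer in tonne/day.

1287 tonne/day

Let S10 be the unknown flow. Total out = 415 + S10.
component A balance: 16.185 + 0.441·S10 = 0.343·(415 + S10)
(0.441 − 0.343)·S10 = 0.343×415 − 16.185 = 126.16
S10 = 126.16 / 0.098 = 1287.3 tonne/day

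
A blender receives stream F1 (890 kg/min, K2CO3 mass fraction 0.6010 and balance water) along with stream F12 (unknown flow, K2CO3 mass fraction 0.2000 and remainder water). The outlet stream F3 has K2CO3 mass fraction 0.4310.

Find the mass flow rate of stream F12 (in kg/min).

Let F12 be the unknown flow. Total out = 890 + F12.
K2CO3 balance: 534.89 + 0.200·F12 = 0.431·(890 + F12)
(0.200 − 0.431)·F12 = 0.431×890 − 534.89 = -151.3
F12 = -151.3 / -0.231 = 654.98 kg/min

655 kg/min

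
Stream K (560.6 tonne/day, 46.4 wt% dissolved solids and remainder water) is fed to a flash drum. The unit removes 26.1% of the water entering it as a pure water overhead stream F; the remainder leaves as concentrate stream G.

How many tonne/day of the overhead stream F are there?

78.43 tonne/day

water entering = 560.6×0.536 = 300.48 tonne/day; overhead removed = 0.261×300.48 = 78.426 tonne/day.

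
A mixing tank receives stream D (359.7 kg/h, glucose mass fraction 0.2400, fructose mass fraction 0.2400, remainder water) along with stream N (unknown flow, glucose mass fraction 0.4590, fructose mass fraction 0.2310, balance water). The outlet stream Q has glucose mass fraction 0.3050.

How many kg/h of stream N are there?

151.8 kg/h

Let N be the unknown flow. Total out = 359.7 + N.
glucose balance: 86.328 + 0.459·N = 0.305·(359.7 + N)
(0.459 − 0.305)·N = 0.305×359.7 − 86.328 = 23.381
N = 23.381 / 0.154 = 151.82 kg/h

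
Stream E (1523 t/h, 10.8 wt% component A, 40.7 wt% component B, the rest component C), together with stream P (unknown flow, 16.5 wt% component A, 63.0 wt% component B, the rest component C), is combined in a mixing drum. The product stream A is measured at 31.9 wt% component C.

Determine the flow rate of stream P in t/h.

2218 t/h

Let P be the unknown flow. Total out = 1523 + P.
component C balance: 738.65 + 0.205·P = 0.319·(1523 + P)
(0.205 − 0.319)·P = 0.319×1523 − 738.65 = -252.82
P = -252.82 / -0.114 = 2217.7 t/h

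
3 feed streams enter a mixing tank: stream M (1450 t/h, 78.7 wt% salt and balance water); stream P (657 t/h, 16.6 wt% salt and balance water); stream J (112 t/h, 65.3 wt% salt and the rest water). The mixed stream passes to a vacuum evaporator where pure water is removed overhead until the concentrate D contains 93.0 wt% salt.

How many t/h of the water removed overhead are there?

salt entering = 1450×0.787 + 657×0.166 + 112×0.653 = 1323.3 t/h.
All salt reports to D, so D = 1323.3/0.930 = 1423 t/h.
Total feed = 2219 t/h; overhead = 2219 − 1423 = 796.05 t/h.

796 t/h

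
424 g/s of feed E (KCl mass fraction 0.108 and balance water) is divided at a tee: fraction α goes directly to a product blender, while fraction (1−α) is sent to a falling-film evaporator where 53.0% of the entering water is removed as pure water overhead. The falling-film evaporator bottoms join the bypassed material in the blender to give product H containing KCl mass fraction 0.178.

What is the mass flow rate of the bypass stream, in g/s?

All 424×0.108 = 45.792 g/s of KCl reaches H, so H = 45.792/0.178 = 257.26 g/s and vapour = 166.74 g/s.
The evaporator receives (1−α)·424 of feed at 0.892 water and removes 0.530 of that water:
0.530×0.892×(1−α)×424 = 166.74
(1−α) = 166.74/200.45 = 0.8318;  α = 0.1682.
Bypass flow = 0.1682×424 = 71.302 g/s.

71.3 g/s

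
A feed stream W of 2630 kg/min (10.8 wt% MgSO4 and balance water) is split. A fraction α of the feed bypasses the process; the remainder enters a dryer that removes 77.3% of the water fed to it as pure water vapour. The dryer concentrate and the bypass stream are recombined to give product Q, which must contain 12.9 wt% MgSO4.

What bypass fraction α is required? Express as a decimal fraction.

0.764

All 2630×0.108 = 284.04 kg/min of MgSO4 reaches Q, so Q = 284.04/0.129 = 2201.9 kg/min and vapour = 428.14 kg/min.
The evaporator receives (1−α)·2630 of feed at 0.892 water and removes 0.773 of that water:
0.773×0.892×(1−α)×2630 = 428.14
(1−α) = 428.14/1813.4 = 0.2361;  α = 0.7639.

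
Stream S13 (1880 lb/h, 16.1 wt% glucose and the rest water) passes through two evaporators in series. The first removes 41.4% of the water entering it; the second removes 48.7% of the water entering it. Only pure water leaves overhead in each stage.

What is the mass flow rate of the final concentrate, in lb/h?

776.9 lb/h

water in feed = 1880×0.839 = 1577.3 lb/h.
After stage 1: water left = (1−0.414)×1577.3 = 924.31; stream total = 1227 lb/h.
After stage 2: water left = (1−0.487)×924.31 = 474.17; final concentrate = 776.85 lb/h.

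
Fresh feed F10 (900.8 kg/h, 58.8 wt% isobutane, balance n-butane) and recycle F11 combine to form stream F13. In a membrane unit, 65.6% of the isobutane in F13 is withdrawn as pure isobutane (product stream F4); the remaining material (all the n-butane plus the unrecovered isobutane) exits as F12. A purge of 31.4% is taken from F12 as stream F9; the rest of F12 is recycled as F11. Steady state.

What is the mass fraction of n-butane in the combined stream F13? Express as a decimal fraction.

n-butane enters only via F10 and leaves only via the purge: 900.8×0.412 = 0.314×(n-butane in F12), and the membrane unit passes all n-butane, so n-butane in F13 = n-butane in F12 = 1181.9 kg/h.
isobutane in F13: m_A = 900.8×0.588 + (1−0.314)·(1−0.656)·m_A, so m_A = 529.67/0.7640 = 693.27 kg/h.
F13 = 693.27 + 1181.9 = 1875.2 kg/h.
n-butane fraction in F13 = 1181.9/1875.2 = 0.630.

0.630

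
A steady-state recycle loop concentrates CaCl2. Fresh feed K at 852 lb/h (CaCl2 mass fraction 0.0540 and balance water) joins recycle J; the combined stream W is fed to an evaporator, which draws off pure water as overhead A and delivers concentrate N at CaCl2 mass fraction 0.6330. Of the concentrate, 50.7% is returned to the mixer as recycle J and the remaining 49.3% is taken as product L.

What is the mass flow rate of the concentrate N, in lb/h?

147.4 lb/h

Overall CaCl2 balance (none leaves overhead): CaCl2 in fresh feed = CaCl2 in product, i.e. 852×0.054 = (1−0.507)·N·0.633.
N = 46.008/(0.633×0.493) = 147.43 lb/h.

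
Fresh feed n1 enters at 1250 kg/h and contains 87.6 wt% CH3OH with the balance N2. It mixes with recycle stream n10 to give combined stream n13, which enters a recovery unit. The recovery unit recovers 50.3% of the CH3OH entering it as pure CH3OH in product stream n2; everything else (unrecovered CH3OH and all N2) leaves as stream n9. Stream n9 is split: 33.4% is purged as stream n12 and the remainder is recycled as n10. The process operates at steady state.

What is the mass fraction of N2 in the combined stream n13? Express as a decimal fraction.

N2 enters only via n1 and leaves only via the purge: 1250×0.124 = 0.334×(N2 in n9), and the recovery unit passes all N2, so N2 in n13 = N2 in n9 = 464.07 kg/h.
CH3OH in n13: m_A = 1250×0.876 + (1−0.334)·(1−0.503)·m_A, so m_A = 1095/0.6690 = 1636.8 kg/h.
n13 = 1636.8 + 464.07 = 2100.8 kg/h.
N2 fraction in n13 = 464.07/2100.8 = 0.221.

0.221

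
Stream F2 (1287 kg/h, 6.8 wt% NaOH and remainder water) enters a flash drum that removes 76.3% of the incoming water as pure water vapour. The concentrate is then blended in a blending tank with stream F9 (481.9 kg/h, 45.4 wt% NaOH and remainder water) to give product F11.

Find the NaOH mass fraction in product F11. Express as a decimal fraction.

Vapour removed = 0.763×0.932×1287 = 915.21 kg/h; concentrate = 371.79 kg/h.
NaOH reaching the mixer = 87.516 (from concentrate) + 481.9×0.454 = 306.3 kg/h.
Product flow = 371.79 + 481.9 = 853.69 kg/h; NaOH fraction = 0.359.

0.359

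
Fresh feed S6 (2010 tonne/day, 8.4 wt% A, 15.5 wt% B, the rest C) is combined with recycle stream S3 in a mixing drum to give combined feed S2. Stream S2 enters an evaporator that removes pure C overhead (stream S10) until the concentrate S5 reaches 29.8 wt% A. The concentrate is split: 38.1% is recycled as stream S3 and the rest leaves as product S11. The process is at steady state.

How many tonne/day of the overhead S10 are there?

Overall A balance (none leaves overhead): A in fresh feed = A in product, i.e. 2010×0.084 = (1−0.381)·S5·0.298.
S5 = 168.84/(0.298×0.619) = 915.31 tonne/day.
Recycle S3 = 0.381×915.31 = 348.73 tonne/day.
Combined feed S2 = 2010 + 348.73 = 2358.7 tonne/day.
Overhead S10 = S2 − S5 = 2358.7 − 915.31 = 1443.4 tonne/day.

1443 tonne/day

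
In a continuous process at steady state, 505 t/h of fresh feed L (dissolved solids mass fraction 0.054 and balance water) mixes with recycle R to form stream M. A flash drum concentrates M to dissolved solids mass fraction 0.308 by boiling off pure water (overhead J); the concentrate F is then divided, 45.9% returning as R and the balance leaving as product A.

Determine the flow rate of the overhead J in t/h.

Overall dissolved solids balance (none leaves overhead): dissolved solids in fresh feed = dissolved solids in product, i.e. 505×0.054 = (1−0.459)·F·0.308.
F = 27.27/(0.308×0.541) = 163.66 t/h.
Recycle R = 0.459×163.66 = 75.119 t/h.
Combined feed M = 505 + 75.119 = 580.12 t/h.
Overhead J = M − F = 580.12 − 163.66 = 416.46 t/h.

416.5 t/h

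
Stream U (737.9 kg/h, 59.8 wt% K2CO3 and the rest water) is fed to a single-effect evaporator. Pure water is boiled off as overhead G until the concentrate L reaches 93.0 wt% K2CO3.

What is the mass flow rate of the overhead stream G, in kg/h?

K2CO3 is conserved: 737.9×0.598 = 441.26 kg/h all reports to the concentrate.
Concentrate = 441.26/(target fraction) = 474.48 kg/h.
Overhead = 737.9 − 474.48 = 263.42 kg/h.

263.4 kg/h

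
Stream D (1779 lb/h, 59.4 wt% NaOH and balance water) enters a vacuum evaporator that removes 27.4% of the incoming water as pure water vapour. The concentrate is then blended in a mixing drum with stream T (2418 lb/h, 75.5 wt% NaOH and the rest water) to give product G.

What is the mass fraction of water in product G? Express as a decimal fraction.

0.279

Vapour removed = 0.274×0.406×1779 = 197.9 lb/h; concentrate = 1581.1 lb/h.
water reaching the mixer = 524.37 (from concentrate) + 2418×0.245 = 1116.8 lb/h.
Product flow = 1581.1 + 2418 = 3999.1 lb/h; water fraction = 0.279.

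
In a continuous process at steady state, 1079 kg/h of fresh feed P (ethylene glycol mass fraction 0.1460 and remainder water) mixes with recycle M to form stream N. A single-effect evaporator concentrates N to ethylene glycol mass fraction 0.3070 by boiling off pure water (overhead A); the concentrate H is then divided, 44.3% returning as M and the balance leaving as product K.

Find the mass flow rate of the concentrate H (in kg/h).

Overall ethylene glycol balance (none leaves overhead): ethylene glycol in fresh feed = ethylene glycol in product, i.e. 1079×0.146 = (1−0.443)·H·0.307.
H = 157.53/(0.307×0.557) = 921.26 kg/h.

921.3 kg/h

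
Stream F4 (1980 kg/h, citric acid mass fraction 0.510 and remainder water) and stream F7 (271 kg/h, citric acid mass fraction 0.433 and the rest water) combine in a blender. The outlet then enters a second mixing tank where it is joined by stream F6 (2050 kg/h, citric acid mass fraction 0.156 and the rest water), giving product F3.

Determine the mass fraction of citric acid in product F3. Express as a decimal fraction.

Overall, product flow = 4301 kg/h.
citric acid in = 1980×0.510 + 271×0.433 + 2050×0.156 = 1446.9 kg/h.
citric acid fraction in F3 = 0.336.

0.336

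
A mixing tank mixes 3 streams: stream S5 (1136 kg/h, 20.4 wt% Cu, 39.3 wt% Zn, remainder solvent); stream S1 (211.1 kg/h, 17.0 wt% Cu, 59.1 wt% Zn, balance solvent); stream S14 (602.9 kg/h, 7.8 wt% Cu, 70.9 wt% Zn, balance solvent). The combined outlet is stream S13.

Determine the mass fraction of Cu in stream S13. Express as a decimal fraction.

Total flow out = 1136 + 211.1 + 602.9 = 1950 kg/h.
Cu in = 1136×0.204 + 211.1×0.170 + 602.9×0.078 = 314.66 kg/h.
Cu mass fraction in S13 = 314.66/1950 = 0.161.

0.161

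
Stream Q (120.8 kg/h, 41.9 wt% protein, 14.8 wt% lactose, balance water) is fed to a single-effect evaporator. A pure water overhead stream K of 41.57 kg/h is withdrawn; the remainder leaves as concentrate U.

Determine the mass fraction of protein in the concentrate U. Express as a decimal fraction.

protein is not removed: 120.8×0.419 = 50.615 kg/h of protein enters U.
Concentrate = 120.8 − 41.57 = 79.23 kg/h.
Mass fraction = 50.615/79.23 = 0.639.

0.639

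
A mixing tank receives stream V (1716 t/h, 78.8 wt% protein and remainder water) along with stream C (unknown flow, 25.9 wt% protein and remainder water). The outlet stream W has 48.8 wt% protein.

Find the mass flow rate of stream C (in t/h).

2248 t/h

Let C be the unknown flow. Total out = 1716 + C.
protein balance: 1352.2 + 0.259·C = 0.488·(1716 + C)
(0.259 − 0.488)·C = 0.488×1716 − 1352.2 = -514.8
C = -514.8 / -0.229 = 2248 t/h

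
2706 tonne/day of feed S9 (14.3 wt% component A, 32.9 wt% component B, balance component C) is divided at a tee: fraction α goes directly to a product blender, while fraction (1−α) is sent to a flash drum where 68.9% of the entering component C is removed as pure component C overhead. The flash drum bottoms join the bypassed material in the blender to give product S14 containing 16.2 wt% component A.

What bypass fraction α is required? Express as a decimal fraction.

All 2706×0.143 = 386.96 tonne/day of component A reaches S14, so S14 = 386.96/0.162 = 2388.6 tonne/day and vapour = 317.37 tonne/day.
The evaporator receives (1−α)·2706 of feed at 0.528 component C and removes 0.689 of that component C:
0.689×0.528×(1−α)×2706 = 317.37
(1−α) = 317.37/984.42 = 0.3224;  α = 0.6776.

0.678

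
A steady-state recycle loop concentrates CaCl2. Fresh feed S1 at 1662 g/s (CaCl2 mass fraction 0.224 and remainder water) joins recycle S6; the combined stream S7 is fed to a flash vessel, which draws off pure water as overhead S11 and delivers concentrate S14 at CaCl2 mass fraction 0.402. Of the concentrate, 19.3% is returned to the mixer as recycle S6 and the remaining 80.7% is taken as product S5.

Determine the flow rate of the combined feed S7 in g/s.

Overall CaCl2 balance (none leaves overhead): CaCl2 in fresh feed = CaCl2 in product, i.e. 1662×0.224 = (1−0.193)·S14·0.402.
S14 = 372.29/(0.402×0.807) = 1147.6 g/s.
Recycle S6 = 0.193×1147.6 = 221.48 g/s.
Combined feed S7 = 1662 + 221.48 = 1883.5 g/s.

1883 g/s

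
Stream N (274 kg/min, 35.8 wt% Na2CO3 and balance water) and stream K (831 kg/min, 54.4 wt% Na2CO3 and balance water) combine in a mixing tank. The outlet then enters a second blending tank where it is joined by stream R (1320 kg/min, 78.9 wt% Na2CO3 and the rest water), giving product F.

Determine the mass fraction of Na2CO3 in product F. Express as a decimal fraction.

0.656

Overall, product flow = 2425 kg/min.
Na2CO3 in = 274×0.358 + 831×0.544 + 1320×0.789 = 1591.6 kg/min.
Na2CO3 fraction in F = 0.656.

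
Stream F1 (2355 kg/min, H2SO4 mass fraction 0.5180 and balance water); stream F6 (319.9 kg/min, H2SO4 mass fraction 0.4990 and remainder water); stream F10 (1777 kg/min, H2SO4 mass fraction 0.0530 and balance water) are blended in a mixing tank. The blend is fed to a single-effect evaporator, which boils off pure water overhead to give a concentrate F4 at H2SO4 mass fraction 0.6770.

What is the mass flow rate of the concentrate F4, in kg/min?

H2SO4 entering = 2355×0.518 + 319.9×0.499 + 1777×0.053 = 1473.7 kg/min.
All H2SO4 reports to F4, so F4 = 1473.7/0.677 = 2176.8 kg/min.

2177 kg/min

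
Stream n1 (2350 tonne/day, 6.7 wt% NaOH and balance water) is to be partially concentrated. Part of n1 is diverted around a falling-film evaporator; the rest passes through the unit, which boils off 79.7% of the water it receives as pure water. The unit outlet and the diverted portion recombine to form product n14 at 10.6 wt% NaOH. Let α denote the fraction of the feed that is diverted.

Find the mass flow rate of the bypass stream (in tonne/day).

All 2350×0.067 = 157.45 tonne/day of NaOH reaches n14, so n14 = 157.45/0.106 = 1485.4 tonne/day and vapour = 864.62 tonne/day.
The evaporator receives (1−α)·2350 of feed at 0.933 water and removes 0.797 of that water:
0.797×0.933×(1−α)×2350 = 864.62
(1−α) = 864.62/1747.5 = 0.4948;  α = 0.5052.
Bypass flow = 0.5052×2350 = 1187.2 tonne/day.

1187 tonne/day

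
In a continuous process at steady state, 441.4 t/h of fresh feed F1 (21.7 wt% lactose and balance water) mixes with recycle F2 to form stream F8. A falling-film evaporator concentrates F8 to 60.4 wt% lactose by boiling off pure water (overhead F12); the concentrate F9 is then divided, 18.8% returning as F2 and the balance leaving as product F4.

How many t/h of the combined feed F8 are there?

478.1 t/h

Overall lactose balance (none leaves overhead): lactose in fresh feed = lactose in product, i.e. 441.4×0.217 = (1−0.188)·F9·0.604.
F9 = 95.784/(0.604×0.812) = 195.3 t/h.
Recycle F2 = 0.188×195.3 = 36.716 t/h.
Combined feed F8 = 441.4 + 36.716 = 478.12 t/h.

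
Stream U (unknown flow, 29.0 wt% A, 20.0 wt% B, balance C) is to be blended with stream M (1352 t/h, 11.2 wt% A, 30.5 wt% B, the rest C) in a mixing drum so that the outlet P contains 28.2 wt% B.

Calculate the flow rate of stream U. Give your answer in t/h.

379.2 t/h

Let U be the unknown flow. Total out = 1352 + U.
B balance: 412.36 + 0.200·U = 0.282·(1352 + U)
(0.200 − 0.282)·U = 0.282×1352 − 412.36 = -31.096
U = -31.096 / -0.082 = 379.22 t/h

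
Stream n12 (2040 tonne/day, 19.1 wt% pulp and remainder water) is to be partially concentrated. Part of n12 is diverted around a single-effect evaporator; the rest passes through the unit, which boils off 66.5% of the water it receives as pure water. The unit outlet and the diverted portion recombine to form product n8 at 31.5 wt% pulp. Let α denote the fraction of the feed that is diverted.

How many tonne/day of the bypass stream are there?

547.3 tonne/day

All 2040×0.191 = 389.64 tonne/day of pulp reaches n8, so n8 = 389.64/0.315 = 1237 tonne/day and vapour = 803.05 tonne/day.
The evaporator receives (1−α)·2040 of feed at 0.809 water and removes 0.665 of that water:
0.665×0.809×(1−α)×2040 = 803.05
(1−α) = 803.05/1097.5 = 0.7317;  α = 0.2683.
Bypass flow = 0.2683×2040 = 547.3 tonne/day.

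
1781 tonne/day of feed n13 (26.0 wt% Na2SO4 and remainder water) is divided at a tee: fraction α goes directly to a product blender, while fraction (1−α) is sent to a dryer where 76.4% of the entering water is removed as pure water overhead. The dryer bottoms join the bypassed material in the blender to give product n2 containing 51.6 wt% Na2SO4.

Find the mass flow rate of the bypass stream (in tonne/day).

All 1781×0.260 = 463.06 tonne/day of Na2SO4 reaches n2, so n2 = 463.06/0.516 = 897.4 tonne/day and vapour = 883.6 tonne/day.
The evaporator receives (1−α)·1781 of feed at 0.740 water and removes 0.764 of that water:
0.764×0.740×(1−α)×1781 = 883.6
(1−α) = 883.6/1006.9 = 0.8775;  α = 0.1225.
Bypass flow = 0.1225×1781 = 218.11 tonne/day.

218.1 tonne/day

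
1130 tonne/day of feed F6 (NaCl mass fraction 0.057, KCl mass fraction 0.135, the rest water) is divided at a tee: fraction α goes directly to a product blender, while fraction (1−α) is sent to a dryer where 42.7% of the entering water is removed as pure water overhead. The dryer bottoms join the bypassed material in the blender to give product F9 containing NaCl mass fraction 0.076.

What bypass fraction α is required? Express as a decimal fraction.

All 1130×0.057 = 64.41 tonne/day of NaCl reaches F9, so F9 = 64.41/0.076 = 847.5 tonne/day and vapour = 282.5 tonne/day.
The evaporator receives (1−α)·1130 of feed at 0.808 water and removes 0.427 of that water:
0.427×0.808×(1−α)×1130 = 282.5
(1−α) = 282.5/389.87 = 0.7246;  α = 0.2754.

0.275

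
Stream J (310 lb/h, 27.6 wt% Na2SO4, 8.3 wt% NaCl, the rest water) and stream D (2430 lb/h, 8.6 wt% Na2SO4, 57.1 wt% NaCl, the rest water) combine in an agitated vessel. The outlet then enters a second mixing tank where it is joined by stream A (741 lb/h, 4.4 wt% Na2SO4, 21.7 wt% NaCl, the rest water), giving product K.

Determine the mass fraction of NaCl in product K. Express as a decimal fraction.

Overall, product flow = 3481 lb/h.
NaCl in = 310×0.083 + 2430×0.571 + 741×0.217 = 1574.1 lb/h.
NaCl fraction in K = 0.4522.

0.4522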